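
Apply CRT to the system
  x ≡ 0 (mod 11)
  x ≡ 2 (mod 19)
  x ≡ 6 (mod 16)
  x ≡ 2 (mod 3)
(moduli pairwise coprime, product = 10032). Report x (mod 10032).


Product of moduli M = 11 · 19 · 16 · 3 = 10032.
Merge one congruence at a time:
  Start: x ≡ 0 (mod 11).
  Combine with x ≡ 2 (mod 19); new modulus lcm = 209.
    Write x = 0 + 11·t and substitute into x ≡ 2 (mod 19): 11·t ≡ 2 − 0 = 2 (mod 19).
    The inverse of 11 mod 19 is 7 (since 11·7 = 77 = 4·19 + 1), so t ≡ 7·2 = 14 ≡ 14 (mod 19).
    Then x = 0 + 11·14 = 154, valid modulo lcm(11, 19) = 209: x ≡ 154 (mod 209).
  Combine with x ≡ 6 (mod 16); new modulus lcm = 3344.
    Write x = 154 + 209·t and substitute into x ≡ 6 (mod 16): 209·t ≡ 6 − 154 = -148 (mod 16).
    Reduce coefficients mod 16: 1·t ≡ 12 (mod 16).
    So t ≡ 12 (mod 16).
    Then x = 154 + 209·12 = 2662, valid modulo lcm(209, 16) = 3344: x ≡ 2662 (mod 3344).
  Combine with x ≡ 2 (mod 3); new modulus lcm = 10032.
    Write x = 2662 + 3344·t and substitute into x ≡ 2 (mod 3): 3344·t ≡ 2 − 2662 = -2660 (mod 3).
    Reduce coefficients mod 3: 2·t ≡ 1 (mod 3).
    The inverse of 2 mod 3 is 2 (since 2·2 = 4 = 1·3 + 1), so t ≡ 2·1 = 2 ≡ 2 (mod 3).
    Then x = 2662 + 3344·2 = 9350, valid modulo lcm(3344, 3) = 10032: x ≡ 9350 (mod 10032).
Verify against each original: 9350 mod 11 = 0, 9350 mod 19 = 2, 9350 mod 16 = 6, 9350 mod 3 = 2.

x ≡ 9350 (mod 10032).


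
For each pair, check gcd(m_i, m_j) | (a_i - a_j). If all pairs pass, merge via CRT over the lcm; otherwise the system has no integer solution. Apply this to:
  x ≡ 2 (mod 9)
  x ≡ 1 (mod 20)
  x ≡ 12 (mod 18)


Moduli 9, 20, 18 are not pairwise coprime, so CRT works modulo lcm(m_i) when all pairwise compatibility conditions hold.
Pairwise compatibility: gcd(m_i, m_j) must divide a_i - a_j for every pair.
Merge one congruence at a time:
  Start: x ≡ 2 (mod 9).
  Combine with x ≡ 1 (mod 20): gcd(9, 20) = 1; 1 - 2 = -1, which IS divisible by 1, so compatible.
    Write x = 2 + 9·t and substitute into x ≡ 1 (mod 20): 9·t ≡ 1 − 2 = -1 (mod 20).
    Reduce coefficients mod 20: 9·t ≡ 19 (mod 20).
    The inverse of 9 mod 20 is 9 (since 9·9 = 81 = 4·20 + 1), so t ≡ 9·19 = 171 ≡ 11 (mod 20).
    Then x = 2 + 9·11 = 101, valid modulo lcm(9, 20) = 180: x ≡ 101 (mod 180).
  Combine with x ≡ 12 (mod 18): gcd(180, 18) = 18, and 12 - 101 = -89 is NOT divisible by 18.
    ⇒ system is inconsistent (no integer solution).

No solution (the system is inconsistent).


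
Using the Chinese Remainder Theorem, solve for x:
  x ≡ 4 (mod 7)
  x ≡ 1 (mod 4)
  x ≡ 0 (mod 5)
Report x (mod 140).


Moduli 7, 4, 5 are pairwise coprime; by CRT there is a unique solution modulo M = 7 · 4 · 5 = 140.
Solve pairwise, accumulating the modulus:
  Start with x ≡ 4 (mod 7).
  Combine with x ≡ 1 (mod 4): since gcd(7, 4) = 1, we get a unique residue mod 28.
    Write x = 4 + 7·t and substitute into x ≡ 1 (mod 4): 7·t ≡ 1 − 4 = -3 (mod 4).
    Reduce coefficients mod 4: 3·t ≡ 1 (mod 4).
    The inverse of 3 mod 4 is 3 (since 3·3 = 9 = 2·4 + 1), so t ≡ 3·1 = 3 ≡ 3 (mod 4).
    Then x = 4 + 7·3 = 25, valid modulo lcm(7, 4) = 28: x ≡ 25 (mod 28).
  Combine with x ≡ 0 (mod 5): since gcd(28, 5) = 1, we get a unique residue mod 140.
    Write x = 25 + 28·t and substitute into x ≡ 0 (mod 5): 28·t ≡ 0 − 25 = -25 (mod 5).
    Reduce coefficients mod 5: 3·t ≡ 0 (mod 5).
    The inverse of 3 mod 5 is 2 (since 3·2 = 6 = 1·5 + 1), so t ≡ 2·0 = 0 ≡ 0 (mod 5).
    Then x = 25 + 28·0 = 25, valid modulo lcm(28, 5) = 140: x ≡ 25 (mod 140).
Verify: 25 mod 7 = 4 ✓, 25 mod 4 = 1 ✓, 25 mod 5 = 0 ✓.

x ≡ 25 (mod 140).


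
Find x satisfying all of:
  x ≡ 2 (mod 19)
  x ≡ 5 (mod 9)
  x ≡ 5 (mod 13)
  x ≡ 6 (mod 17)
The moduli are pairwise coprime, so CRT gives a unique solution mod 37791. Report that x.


Product of moduli M = 19 · 9 · 13 · 17 = 37791.
Merge one congruence at a time:
  Start: x ≡ 2 (mod 19).
  Combine with x ≡ 5 (mod 9); new modulus lcm = 171.
    Write x = 2 + 19·t and substitute into x ≡ 5 (mod 9): 19·t ≡ 5 − 2 = 3 (mod 9).
    Reduce coefficients mod 9: 1·t ≡ 3 (mod 9).
    So t ≡ 3 (mod 9).
    Then x = 2 + 19·3 = 59, valid modulo lcm(19, 9) = 171: x ≡ 59 (mod 171).
  Combine with x ≡ 5 (mod 13); new modulus lcm = 2223.
    Write x = 59 + 171·t and substitute into x ≡ 5 (mod 13): 171·t ≡ 5 − 59 = -54 (mod 13).
    Reduce coefficients mod 13: 2·t ≡ 11 (mod 13).
    The inverse of 2 mod 13 is 7 (since 2·7 = 14 = 1·13 + 1), so t ≡ 7·11 = 77 ≡ 12 (mod 13).
    Then x = 59 + 171·12 = 2111, valid modulo lcm(171, 13) = 2223: x ≡ 2111 (mod 2223).
  Combine with x ≡ 6 (mod 17); new modulus lcm = 37791.
    Write x = 2111 + 2223·t and substitute into x ≡ 6 (mod 17): 2223·t ≡ 6 − 2111 = -2105 (mod 17).
    Reduce coefficients mod 17: 13·t ≡ 3 (mod 17).
    The inverse of 13 mod 17 is 4 (since 13·4 = 52 = 3·17 + 1), so t ≡ 4·3 = 12 ≡ 12 (mod 17).
    Then x = 2111 + 2223·12 = 28787, valid modulo lcm(2223, 17) = 37791: x ≡ 28787 (mod 37791).
Verify against each original: 28787 mod 19 = 2, 28787 mod 9 = 5, 28787 mod 13 = 5, 28787 mod 17 = 6.

x ≡ 28787 (mod 37791).


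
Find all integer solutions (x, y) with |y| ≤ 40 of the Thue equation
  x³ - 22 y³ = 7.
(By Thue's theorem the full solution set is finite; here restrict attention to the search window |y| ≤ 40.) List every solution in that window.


The equation is x³ - 22y³ = 7. For fixed y, x³ = 22·y³ + 7, so a solution requires the RHS to be a perfect cube.
Strategy: iterate y from -40 to 40, compute RHS = 22·y³ + 7, and check whether it is a (positive or negative) perfect cube.
Check small values of y:
  y = 0: RHS = 7 is not a perfect cube.
  y = 1: RHS = 29 is not a perfect cube.
  y = -1: RHS = -15 is not a perfect cube.
  y = 2: RHS = 183 is not a perfect cube.
  y = -2: RHS = -169 is not a perfect cube.
  y = 3: RHS = 601 is not a perfect cube.
  y = -3: RHS = -587 is not a perfect cube.
Continuing the search up to |y| = 40 finds no solutions either.
No (x, y) in the scanned range satisfies the equation.

No integer solutions with |y| ≤ 40.


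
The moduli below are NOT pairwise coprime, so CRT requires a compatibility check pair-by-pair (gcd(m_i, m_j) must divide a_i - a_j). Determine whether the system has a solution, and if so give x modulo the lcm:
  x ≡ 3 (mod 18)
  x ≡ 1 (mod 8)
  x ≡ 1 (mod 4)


Moduli 18, 8, 4 are not pairwise coprime, so CRT works modulo lcm(m_i) when all pairwise compatibility conditions hold.
Pairwise compatibility: gcd(m_i, m_j) must divide a_i - a_j for every pair.
Merge one congruence at a time:
  Start: x ≡ 3 (mod 18).
  Combine with x ≡ 1 (mod 8): gcd(18, 8) = 2; 1 - 3 = -2, which IS divisible by 2, so compatible.
    Write x = 3 + 18·t and substitute into x ≡ 1 (mod 8): 18·t ≡ 1 − 3 = -2 (mod 8).
    Divide the congruence (and modulus) by g = 2: 9·t ≡ -1 (mod 4).
    Reduce coefficients mod 4: 1·t ≡ 3 (mod 4).
    So t ≡ 3 (mod 4).
    Then x = 3 + 18·3 = 57, valid modulo lcm(18, 8) = 72: x ≡ 57 (mod 72).
  Combine with x ≡ 1 (mod 4): gcd(72, 4) = 4; 1 - 57 = -56, which IS divisible by 4, so compatible.
    Write x = 57 + 72·t and substitute into x ≡ 1 (mod 4): 72·t ≡ 1 − 57 = -56 (mod 4).
    Divide the congruence (and modulus) by g = 4: 18·t ≡ -14 (mod 1).
    Modulo 1 every t works; take t = 0.
    Then x = 57 + 72·0 = 57, valid modulo lcm(72, 4) = 72: x ≡ 57 (mod 72).
Verify: 57 mod 18 = 3, 57 mod 8 = 1, 57 mod 4 = 1.

x ≡ 57 (mod 72).


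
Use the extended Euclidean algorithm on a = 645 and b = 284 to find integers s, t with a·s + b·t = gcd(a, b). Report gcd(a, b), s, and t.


Euclidean algorithm on (645, 284) — divide until remainder is 0:
  645 = 2 · 284 + 77
  284 = 3 · 77 + 53
  77 = 1 · 53 + 24
  53 = 2 · 24 + 5
  24 = 4 · 5 + 4
  5 = 1 · 4 + 1
  4 = 4 · 1 + 0
gcd(645, 284) = 1.
Track Bezout coefficients alongside the remainders: start with r₀ = 645 = a·1 + b·0 (s = 1, t = 0) and r₁ = 284 = a·0 + b·1 (s = 0, t = 1); each new remainder r_{k+1} = r_{k-1} − q_k·r_k inherits s_{k+1} = s_{k-1} − q_k·s_k, t_{k+1} = t_{k-1} − q_k·t_k, so r_k = a·s_k + b·t_k at every step:
  q = 2: r = 77, s = 1 − 2·0 = 1, t = 0 − 2·1 = -2  (check: 645·1 + 284·(-2) = 77)
  q = 3: r = 53, s = 0 − 3·1 = -3, t = 1 − 3·(-2) = 7  (check: 645·(-3) + 284·7 = 53)
  q = 1: r = 24, s = 1 − 1·(-3) = 4, t = -2 − 1·7 = -9  (check: 645·4 + 284·(-9) = 24)
  q = 2: r = 5, s = -3 − 2·4 = -11, t = 7 − 2·(-9) = 25  (check: 645·(-11) + 284·25 = 5)
  q = 4: r = 4, s = 4 − 4·(-11) = 48, t = -9 − 4·25 = -109  (check: 645·48 + 284·(-109) = 4)
  q = 1: r = 1, s = -11 − 1·48 = -59, t = 25 − 1·(-109) = 134  (check: 645·(-59) + 284·134 = 1)
The row with r = 1 (the gcd) gives the Bezout coefficients s = -59, t = 134.
Result: 645 · (-59) + 284 · (134) = 1.

gcd(645, 284) = 1; s = -59, t = 134 (check: 645·(-59) + 284·134 = 1).


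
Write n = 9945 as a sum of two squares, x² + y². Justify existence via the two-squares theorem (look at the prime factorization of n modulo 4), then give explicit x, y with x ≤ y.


Step 1: Factor n = 9945 = 3^2 · 5 · 13 · 17.
Step 2: Check the mod-4 condition on each prime factor: 3 ≡ 3 (mod 4), exponent 2 (must be even); 5 ≡ 1 (mod 4), exponent 1; 13 ≡ 1 (mod 4), exponent 1; 17 ≡ 1 (mod 4), exponent 1.
All primes ≡ 3 (mod 4) appear to even exponent (or don't appear), so by the two-squares theorem n IS expressible as a sum of two squares.
Step 3: Build a representation. Group n = k² · m with k = 3 and m = 5 · 13 · 17 = 1105 (a product of primes ≡ 1 (mod 4)); a representation of m scales to one of n via (k·x)² + (k·y)² = k²(x² + y²). Each prime p ≡ 1 (mod 4) is itself a sum of two squares; find a² by testing p − a² for a perfect square:
  5: 5 − 1² = 4 = 2² ⇒ 5 = 1² + 2².
  13: 13 − 1² = 12, 13 − 2² = 9 = 3² ⇒ 13 = 2² + 3².
  17: 17 − 1² = 16 = 4² ⇒ 17 = 1² + 4².
  Combine using the Brahmagupta–Fibonacci identity (a² + b²)(c² + d²) = (ac − bd)² + (ad + bc)² = (ac + bd)² + (ad − bc)²:
  5 · 13 = 65: from (1² + 2²)(2² + 3²), take (1·2 − 2·3, 1·3 + 2·2) = (2 − 6, 3 + 4) = (-4, 7); dropping signs (only squares matter) gives (4, 7); check 4² + 7² = 16 + 49 = 65 ✓.
  65 · 17 = 1105: from (4² + 7²)(1² + 4²), take (4·1 − 7·4, 4·4 + 7·1) = (4 − 28, 16 + 7) = (-24, 23); dropping signs (only squares matter) gives (24, 23); check 24² + 23² = 576 + 529 = 1105 ✓.
  Scale by k = 3: (3·24, 3·23) = (72, 69).
Step 4: Order so x ≤ y and verify: 69² + 72² = 4761 + 5184 = 9945 = n. ✓

n = 9945 = 69² + 72² (one valid representation with x ≤ y).


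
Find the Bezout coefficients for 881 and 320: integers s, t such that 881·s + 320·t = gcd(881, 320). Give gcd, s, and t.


Euclidean algorithm on (881, 320) — divide until remainder is 0:
  881 = 2 · 320 + 241
  320 = 1 · 241 + 79
  241 = 3 · 79 + 4
  79 = 19 · 4 + 3
  4 = 1 · 3 + 1
  3 = 3 · 1 + 0
gcd(881, 320) = 1.
Track Bezout coefficients alongside the remainders: start with r₀ = 881 = a·1 + b·0 (s = 1, t = 0) and r₁ = 320 = a·0 + b·1 (s = 0, t = 1); each new remainder r_{k+1} = r_{k-1} − q_k·r_k inherits s_{k+1} = s_{k-1} − q_k·s_k, t_{k+1} = t_{k-1} − q_k·t_k, so r_k = a·s_k + b·t_k at every step:
  q = 2: r = 241, s = 1 − 2·0 = 1, t = 0 − 2·1 = -2  (check: 881·1 + 320·(-2) = 241)
  q = 1: r = 79, s = 0 − 1·1 = -1, t = 1 − 1·(-2) = 3  (check: 881·(-1) + 320·3 = 79)
  q = 3: r = 4, s = 1 − 3·(-1) = 4, t = -2 − 3·3 = -11  (check: 881·4 + 320·(-11) = 4)
  q = 19: r = 3, s = -1 − 19·4 = -77, t = 3 − 19·(-11) = 212  (check: 881·(-77) + 320·212 = 3)
  q = 1: r = 1, s = 4 − 1·(-77) = 81, t = -11 − 1·212 = -223  (check: 881·81 + 320·(-223) = 1)
The row with r = 1 (the gcd) gives the Bezout coefficients s = 81, t = -223.
Result: 881 · (81) + 320 · (-223) = 1.

gcd(881, 320) = 1; s = 81, t = -223 (check: 881·81 + 320·(-223) = 1).


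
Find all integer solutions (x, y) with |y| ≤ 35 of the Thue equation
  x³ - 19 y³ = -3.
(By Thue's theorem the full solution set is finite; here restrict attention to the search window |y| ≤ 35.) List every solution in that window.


The equation is x³ - 19y³ = -3. For fixed y, x³ = 19·y³ − 3, so a solution requires the RHS to be a perfect cube.
Strategy: iterate y from -35 to 35, compute RHS = 19·y³ − 3, and check whether it is a (positive or negative) perfect cube.
Check small values of y:
  y = 0: RHS = -3 is not a perfect cube.
  y = 1: RHS = 16 is not a perfect cube.
  y = -1: RHS = -22 is not a perfect cube.
  y = 2: RHS = 149 is not a perfect cube.
  y = -2: RHS = -155 is not a perfect cube.
  y = 3: RHS = 510 is not a perfect cube.
  y = -3: RHS = -516 is not a perfect cube.
Continuing the search up to |y| = 35 finds no solutions either.
No (x, y) in the scanned range satisfies the equation.

No integer solutions with |y| ≤ 35.


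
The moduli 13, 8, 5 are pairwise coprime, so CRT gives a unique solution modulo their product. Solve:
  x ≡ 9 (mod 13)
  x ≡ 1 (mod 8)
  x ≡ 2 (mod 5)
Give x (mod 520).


Moduli 13, 8, 5 are pairwise coprime; by CRT there is a unique solution modulo M = 13 · 8 · 5 = 520.
Solve pairwise, accumulating the modulus:
  Start with x ≡ 9 (mod 13).
  Combine with x ≡ 1 (mod 8): since gcd(13, 8) = 1, we get a unique residue mod 104.
    Write x = 9 + 13·t and substitute into x ≡ 1 (mod 8): 13·t ≡ 1 − 9 = -8 (mod 8).
    Reduce coefficients mod 8: 5·t ≡ 0 (mod 8).
    The inverse of 5 mod 8 is 5 (since 5·5 = 25 = 3·8 + 1), so t ≡ 5·0 = 0 ≡ 0 (mod 8).
    Then x = 9 + 13·0 = 9, valid modulo lcm(13, 8) = 104: x ≡ 9 (mod 104).
  Combine with x ≡ 2 (mod 5): since gcd(104, 5) = 1, we get a unique residue mod 520.
    Write x = 9 + 104·t and substitute into x ≡ 2 (mod 5): 104·t ≡ 2 − 9 = -7 (mod 5).
    Reduce coefficients mod 5: 4·t ≡ 3 (mod 5).
    The inverse of 4 mod 5 is 4 (since 4·4 = 16 = 3·5 + 1), so t ≡ 4·3 = 12 ≡ 2 (mod 5).
    Then x = 9 + 104·2 = 217, valid modulo lcm(104, 5) = 520: x ≡ 217 (mod 520).
Verify: 217 mod 13 = 9 ✓, 217 mod 8 = 1 ✓, 217 mod 5 = 2 ✓.

x ≡ 217 (mod 520).


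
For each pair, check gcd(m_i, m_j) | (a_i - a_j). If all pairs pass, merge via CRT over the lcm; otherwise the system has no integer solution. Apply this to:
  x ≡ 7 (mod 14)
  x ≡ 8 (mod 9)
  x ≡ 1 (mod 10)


Moduli 14, 9, 10 are not pairwise coprime, so CRT works modulo lcm(m_i) when all pairwise compatibility conditions hold.
Pairwise compatibility: gcd(m_i, m_j) must divide a_i - a_j for every pair.
Merge one congruence at a time:
  Start: x ≡ 7 (mod 14).
  Combine with x ≡ 8 (mod 9): gcd(14, 9) = 1; 8 - 7 = 1, which IS divisible by 1, so compatible.
    Write x = 7 + 14·t and substitute into x ≡ 8 (mod 9): 14·t ≡ 8 − 7 = 1 (mod 9).
    Reduce coefficients mod 9: 5·t ≡ 1 (mod 9).
    The inverse of 5 mod 9 is 2 (since 5·2 = 10 = 1·9 + 1), so t ≡ 2·1 = 2 ≡ 2 (mod 9).
    Then x = 7 + 14·2 = 35, valid modulo lcm(14, 9) = 126: x ≡ 35 (mod 126).
  Combine with x ≡ 1 (mod 10): gcd(126, 10) = 2; 1 - 35 = -34, which IS divisible by 2, so compatible.
    Write x = 35 + 126·t and substitute into x ≡ 1 (mod 10): 126·t ≡ 1 − 35 = -34 (mod 10).
    Divide the congruence (and modulus) by g = 2: 63·t ≡ -17 (mod 5).
    Reduce coefficients mod 5: 3·t ≡ 3 (mod 5).
    The inverse of 3 mod 5 is 2 (since 3·2 = 6 = 1·5 + 1), so t ≡ 2·3 = 6 ≡ 1 (mod 5).
    Then x = 35 + 126·1 = 161, valid modulo lcm(126, 10) = 630: x ≡ 161 (mod 630).
Verify: 161 mod 14 = 7, 161 mod 9 = 8, 161 mod 10 = 1.

x ≡ 161 (mod 630).


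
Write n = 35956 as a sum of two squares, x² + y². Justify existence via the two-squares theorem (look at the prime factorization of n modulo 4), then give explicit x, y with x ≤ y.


Step 1: Factor n = 35956 = 2^2 · 89 · 101.
Step 2: Check the mod-4 condition on each prime factor: 2 = 2 (special); 89 ≡ 1 (mod 4), exponent 1; 101 ≡ 1 (mod 4), exponent 1.
All primes ≡ 3 (mod 4) appear to even exponent (or don't appear), so by the two-squares theorem n IS expressible as a sum of two squares.
Step 3: Build a representation. Group n = k² · m with k = 2 and m = 89 · 101 = 8989 (a product of primes ≡ 1 (mod 4)); a representation of m scales to one of n via (k·x)² + (k·y)² = k²(x² + y²). Each prime p ≡ 1 (mod 4) is itself a sum of two squares; find a² by testing p − a² for a perfect square:
  89: 89 − 1² = 88, 89 − 2² = 85, 89 − 3² = 80, 89 − 4² = 73, 89 − 5² = 64 = 8² ⇒ 89 = 5² + 8².
  101: 101 − 1² = 100 = 10² ⇒ 101 = 1² + 10².
  Combine using the Brahmagupta–Fibonacci identity (a² + b²)(c² + d²) = (ac − bd)² + (ad + bc)² = (ac + bd)² + (ad − bc)²:
  89 · 101 = 8989: from (5² + 8²)(1² + 10²), take (5·1 − 8·10, 5·10 + 8·1) = (5 − 80, 50 + 8) = (-75, 58); dropping signs (only squares matter) gives (75, 58); check 75² + 58² = 5625 + 3364 = 8989 ✓.
  Scale by k = 2: (2·75, 2·58) = (150, 116).
Step 4: Order so x ≤ y and verify: 116² + 150² = 13456 + 22500 = 35956 = n. ✓

n = 35956 = 116² + 150² (one valid representation with x ≤ y).


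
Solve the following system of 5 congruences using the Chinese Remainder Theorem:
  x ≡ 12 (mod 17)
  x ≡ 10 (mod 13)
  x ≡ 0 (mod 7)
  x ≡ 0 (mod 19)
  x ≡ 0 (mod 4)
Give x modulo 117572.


Product of moduli M = 17 · 13 · 7 · 19 · 4 = 117572.
Merge one congruence at a time:
  Start: x ≡ 12 (mod 17).
  Combine with x ≡ 10 (mod 13); new modulus lcm = 221.
    Write x = 12 + 17·t and substitute into x ≡ 10 (mod 13): 17·t ≡ 10 − 12 = -2 (mod 13).
    Reduce coefficients mod 13: 4·t ≡ 11 (mod 13).
    The inverse of 4 mod 13 is 10 (since 4·10 = 40 = 3·13 + 1), so t ≡ 10·11 = 110 ≡ 6 (mod 13).
    Then x = 12 + 17·6 = 114, valid modulo lcm(17, 13) = 221: x ≡ 114 (mod 221).
  Combine with x ≡ 0 (mod 7); new modulus lcm = 1547.
    Write x = 114 + 221·t and substitute into x ≡ 0 (mod 7): 221·t ≡ 0 − 114 = -114 (mod 7).
    Reduce coefficients mod 7: 4·t ≡ 5 (mod 7).
    The inverse of 4 mod 7 is 2 (since 4·2 = 8 = 1·7 + 1), so t ≡ 2·5 = 10 ≡ 3 (mod 7).
    Then x = 114 + 221·3 = 777, valid modulo lcm(221, 7) = 1547: x ≡ 777 (mod 1547).
  Combine with x ≡ 0 (mod 19); new modulus lcm = 29393.
    Write x = 777 + 1547·t and substitute into x ≡ 0 (mod 19): 1547·t ≡ 0 − 777 = -777 (mod 19).
    Reduce coefficients mod 19: 8·t ≡ 2 (mod 19).
    The inverse of 8 mod 19 is 12 (since 8·12 = 96 = 5·19 + 1), so t ≡ 12·2 = 24 ≡ 5 (mod 19).
    Then x = 777 + 1547·5 = 8512, valid modulo lcm(1547, 19) = 29393: x ≡ 8512 (mod 29393).
  Combine with x ≡ 0 (mod 4); new modulus lcm = 117572.
    Write x = 8512 + 29393·t and substitute into x ≡ 0 (mod 4): 29393·t ≡ 0 − 8512 = -8512 (mod 4).
    Reduce coefficients mod 4: 1·t ≡ 0 (mod 4).
    So t ≡ 0 (mod 4).
    Then x = 8512 + 29393·0 = 8512, valid modulo lcm(29393, 4) = 117572: x ≡ 8512 (mod 117572).
Verify against each original: 8512 mod 17 = 12, 8512 mod 13 = 10, 8512 mod 7 = 0, 8512 mod 19 = 0, 8512 mod 4 = 0.

x ≡ 8512 (mod 117572).


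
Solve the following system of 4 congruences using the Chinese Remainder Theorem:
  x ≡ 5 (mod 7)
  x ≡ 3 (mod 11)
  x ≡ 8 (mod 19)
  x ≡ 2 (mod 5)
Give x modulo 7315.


Product of moduli M = 7 · 11 · 19 · 5 = 7315.
Merge one congruence at a time:
  Start: x ≡ 5 (mod 7).
  Combine with x ≡ 3 (mod 11); new modulus lcm = 77.
    Write x = 5 + 7·t and substitute into x ≡ 3 (mod 11): 7·t ≡ 3 − 5 = -2 (mod 11).
    Reduce coefficients mod 11: 7·t ≡ 9 (mod 11).
    The inverse of 7 mod 11 is 8 (since 7·8 = 56 = 5·11 + 1), so t ≡ 8·9 = 72 ≡ 6 (mod 11).
    Then x = 5 + 7·6 = 47, valid modulo lcm(7, 11) = 77: x ≡ 47 (mod 77).
  Combine with x ≡ 8 (mod 19); new modulus lcm = 1463.
    Write x = 47 + 77·t and substitute into x ≡ 8 (mod 19): 77·t ≡ 8 − 47 = -39 (mod 19).
    Reduce coefficients mod 19: 1·t ≡ 18 (mod 19).
    So t ≡ 18 (mod 19).
    Then x = 47 + 77·18 = 1433, valid modulo lcm(77, 19) = 1463: x ≡ 1433 (mod 1463).
  Combine with x ≡ 2 (mod 5); new modulus lcm = 7315.
    Write x = 1433 + 1463·t and substitute into x ≡ 2 (mod 5): 1463·t ≡ 2 − 1433 = -1431 (mod 5).
    Reduce coefficients mod 5: 3·t ≡ 4 (mod 5).
    The inverse of 3 mod 5 is 2 (since 3·2 = 6 = 1·5 + 1), so t ≡ 2·4 = 8 ≡ 3 (mod 5).
    Then x = 1433 + 1463·3 = 5822, valid modulo lcm(1463, 5) = 7315: x ≡ 5822 (mod 7315).
Verify against each original: 5822 mod 7 = 5, 5822 mod 11 = 3, 5822 mod 19 = 8, 5822 mod 5 = 2.

x ≡ 5822 (mod 7315).


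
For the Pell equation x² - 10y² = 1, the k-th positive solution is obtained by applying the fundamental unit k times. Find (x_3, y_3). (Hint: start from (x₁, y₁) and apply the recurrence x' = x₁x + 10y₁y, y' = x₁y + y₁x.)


Step 1: Find the fundamental solution (x₁, y₁) of x² - 10y² = 1.
  Expand √10 as a continued fraction. a₀ = ⌊√10⌋ = 3; iterate m_{k+1} = d_k·a_k − m_k, d_{k+1} = (10 − m_{k+1}²)/d_k, a_{k+1} = ⌊(a₀ + m_{k+1})/d_{k+1}⌋ (starting m₀ = 0, d₀ = 1), with convergents p_k = a_k·p_{k-1} + p_{k-2}, q_k = a_k·q_{k-1} + q_{k-2} (p₋₁ = 1, q₋₁ = 0):
  k = 0: a₀ = 3; p₀/q₀ = 3/1; p₀² − 10·q₀² = 9 − 10 = -1.
  k = 1: m = 3, d = 1, a = ⌊(3 + 3)/1⌋ = 6; p/q = (6·3 + 1)/(6·1 + 0) = 19/6; p² − 10·q² = 361 − 360 = 1.
  The first convergent with p² − 10·q² = 1 gives the fundamental solution (x₁, y₁) = (19, 6).
Step 2: Apply the recurrence (x_{n+1}, y_{n+1}) = (x₁x_n + 10y₁y_n, x₁y_n + y₁x_n) repeatedly.
  From (x_1, y_1) = (19, 6): x_2 = 19·19 + 10·6·6 = 721; y_2 = 19·6 + 6·19 = 228.
  From (x_2, y_2) = (721, 228): x_3 = 19·721 + 10·6·228 = 27379; y_3 = 19·228 + 6·721 = 8658.
Step 3: Verify x_3² - 10·y_3² = 749609641 - 749609640 = 1 (should be 1). ✓

(x_1, y_1) = (19, 6); (x_3, y_3) = (27379, 8658).


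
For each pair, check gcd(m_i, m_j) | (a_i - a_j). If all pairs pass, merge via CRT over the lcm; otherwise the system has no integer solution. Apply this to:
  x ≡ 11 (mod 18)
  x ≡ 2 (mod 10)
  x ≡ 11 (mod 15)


Moduli 18, 10, 15 are not pairwise coprime, so CRT works modulo lcm(m_i) when all pairwise compatibility conditions hold.
Pairwise compatibility: gcd(m_i, m_j) must divide a_i - a_j for every pair.
Merge one congruence at a time:
  Start: x ≡ 11 (mod 18).
  Combine with x ≡ 2 (mod 10): gcd(18, 10) = 2, and 2 - 11 = -9 is NOT divisible by 2.
    ⇒ system is inconsistent (no integer solution).

No solution (the system is inconsistent).


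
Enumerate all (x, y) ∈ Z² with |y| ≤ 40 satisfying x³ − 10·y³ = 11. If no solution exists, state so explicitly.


The equation is x³ - 10y³ = 11. For fixed y, x³ = 10·y³ + 11, so a solution requires the RHS to be a perfect cube.
Strategy: iterate y from -40 to 40, compute RHS = 10·y³ + 11, and check whether it is a (positive or negative) perfect cube.
Check small values of y:
  y = 0: RHS = 11 is not a perfect cube.
  y = 1: RHS = 21 is not a perfect cube.
  y = -1: RHS = 1 = (1)³ ⇒ x = 1 works.
  y = 2: RHS = 91 is not a perfect cube.
  y = -2: RHS = -69 is not a perfect cube.
  y = 3: RHS = 281 is not a perfect cube.
  y = -3: RHS = -259 is not a perfect cube.
Continuing the search up to |y| = 40 finds no further solutions beyond those listed.
Collected solutions: (1, -1).

Solutions (with |y| ≤ 40): (1, -1).


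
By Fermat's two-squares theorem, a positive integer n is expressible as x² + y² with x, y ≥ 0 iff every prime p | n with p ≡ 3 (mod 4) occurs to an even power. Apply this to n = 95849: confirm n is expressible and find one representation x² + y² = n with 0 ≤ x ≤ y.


Step 1: Factor n = 95849 = 13 · 73 · 101.
Step 2: Check the mod-4 condition on each prime factor: 13 ≡ 1 (mod 4), exponent 1; 73 ≡ 1 (mod 4), exponent 1; 101 ≡ 1 (mod 4), exponent 1.
All primes ≡ 3 (mod 4) appear to even exponent (or don't appear), so by the two-squares theorem n IS expressible as a sum of two squares.
Step 3: Build a representation. Here n = 13 · 73 · 101 is a product of primes ≡ 1 (mod 4). Each prime p ≡ 1 (mod 4) is itself a sum of two squares; find a² by testing p − a² for a perfect square:
  13: 13 − 1² = 12, 13 − 2² = 9 = 3² ⇒ 13 = 2² + 3².
  73: 73 − 1² = 72, 73 − 2² = 69, 73 − 3² = 64 = 8² ⇒ 73 = 3² + 8².
  101: 101 − 1² = 100 = 10² ⇒ 101 = 1² + 10².
  Combine using the Brahmagupta–Fibonacci identity (a² + b²)(c² + d²) = (ac − bd)² + (ad + bc)² = (ac + bd)² + (ad − bc)²:
  13 · 73 = 949: from (2² + 3²)(3² + 8²), take (2·3 − 3·8, 2·8 + 3·3) = (6 − 24, 16 + 9) = (-18, 25); dropping signs (only squares matter) gives (18, 25); check 18² + 25² = 324 + 625 = 949 ✓.
  949 · 101 = 95849: from (18² + 25²)(1² + 10²), take (18·1 − 25·10, 18·10 + 25·1) = (18 − 250, 180 + 25) = (-232, 205); dropping signs (only squares matter) gives (232, 205); check 232² + 205² = 53824 + 42025 = 95849 ✓.
Step 4: Order so x ≤ y and verify: 205² + 232² = 42025 + 53824 = 95849 = n. ✓

n = 95849 = 205² + 232² (one valid representation with x ≤ y).


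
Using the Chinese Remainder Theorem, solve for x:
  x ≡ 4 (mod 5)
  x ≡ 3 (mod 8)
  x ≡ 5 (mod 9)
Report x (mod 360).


Moduli 5, 8, 9 are pairwise coprime; by CRT there is a unique solution modulo M = 5 · 8 · 9 = 360.
Solve pairwise, accumulating the modulus:
  Start with x ≡ 4 (mod 5).
  Combine with x ≡ 3 (mod 8): since gcd(5, 8) = 1, we get a unique residue mod 40.
    Write x = 4 + 5·t and substitute into x ≡ 3 (mod 8): 5·t ≡ 3 − 4 = -1 (mod 8).
    Reduce coefficients mod 8: 5·t ≡ 7 (mod 8).
    The inverse of 5 mod 8 is 5 (since 5·5 = 25 = 3·8 + 1), so t ≡ 5·7 = 35 ≡ 3 (mod 8).
    Then x = 4 + 5·3 = 19, valid modulo lcm(5, 8) = 40: x ≡ 19 (mod 40).
  Combine with x ≡ 5 (mod 9): since gcd(40, 9) = 1, we get a unique residue mod 360.
    Write x = 19 + 40·t and substitute into x ≡ 5 (mod 9): 40·t ≡ 5 − 19 = -14 (mod 9).
    Reduce coefficients mod 9: 4·t ≡ 4 (mod 9).
    The inverse of 4 mod 9 is 7 (since 4·7 = 28 = 3·9 + 1), so t ≡ 7·4 = 28 ≡ 1 (mod 9).
    Then x = 19 + 40·1 = 59, valid modulo lcm(40, 9) = 360: x ≡ 59 (mod 360).
Verify: 59 mod 5 = 4 ✓, 59 mod 8 = 3 ✓, 59 mod 9 = 5 ✓.

x ≡ 59 (mod 360).


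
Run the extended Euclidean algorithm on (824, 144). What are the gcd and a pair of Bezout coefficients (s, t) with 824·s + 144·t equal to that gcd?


Euclidean algorithm on (824, 144) — divide until remainder is 0:
  824 = 5 · 144 + 104
  144 = 1 · 104 + 40
  104 = 2 · 40 + 24
  40 = 1 · 24 + 16
  24 = 1 · 16 + 8
  16 = 2 · 8 + 0
gcd(824, 144) = 8.
Track Bezout coefficients alongside the remainders: start with r₀ = 824 = a·1 + b·0 (s = 1, t = 0) and r₁ = 144 = a·0 + b·1 (s = 0, t = 1); each new remainder r_{k+1} = r_{k-1} − q_k·r_k inherits s_{k+1} = s_{k-1} − q_k·s_k, t_{k+1} = t_{k-1} − q_k·t_k, so r_k = a·s_k + b·t_k at every step:
  q = 5: r = 104, s = 1 − 5·0 = 1, t = 0 − 5·1 = -5  (check: 824·1 + 144·(-5) = 104)
  q = 1: r = 40, s = 0 − 1·1 = -1, t = 1 − 1·(-5) = 6  (check: 824·(-1) + 144·6 = 40)
  q = 2: r = 24, s = 1 − 2·(-1) = 3, t = -5 − 2·6 = -17  (check: 824·3 + 144·(-17) = 24)
  q = 1: r = 16, s = -1 − 1·3 = -4, t = 6 − 1·(-17) = 23  (check: 824·(-4) + 144·23 = 16)
  q = 1: r = 8, s = 3 − 1·(-4) = 7, t = -17 − 1·23 = -40  (check: 824·7 + 144·(-40) = 8)
The row with r = 8 (the gcd) gives the Bezout coefficients s = 7, t = -40.
Result: 824 · (7) + 144 · (-40) = 8.

gcd(824, 144) = 8; s = 7, t = -40 (check: 824·7 + 144·(-40) = 8).


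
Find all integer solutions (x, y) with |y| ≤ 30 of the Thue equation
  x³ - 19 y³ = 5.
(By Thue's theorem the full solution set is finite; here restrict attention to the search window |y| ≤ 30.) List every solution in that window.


The equation is x³ - 19y³ = 5. For fixed y, x³ = 19·y³ + 5, so a solution requires the RHS to be a perfect cube.
Strategy: iterate y from -30 to 30, compute RHS = 19·y³ + 5, and check whether it is a (positive or negative) perfect cube.
Check small values of y:
  y = 0: RHS = 5 is not a perfect cube.
  y = 1: RHS = 24 is not a perfect cube.
  y = -1: RHS = -14 is not a perfect cube.
  y = 2: RHS = 157 is not a perfect cube.
  y = -2: RHS = -147 is not a perfect cube.
  y = 3: RHS = 518 is not a perfect cube.
  y = -3: RHS = -508 is not a perfect cube.
Continuing the search up to |y| = 30 finds no solutions either.
No (x, y) in the scanned range satisfies the equation.

No integer solutions with |y| ≤ 30.


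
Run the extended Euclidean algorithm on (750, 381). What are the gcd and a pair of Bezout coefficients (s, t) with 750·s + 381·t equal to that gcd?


Euclidean algorithm on (750, 381) — divide until remainder is 0:
  750 = 1 · 381 + 369
  381 = 1 · 369 + 12
  369 = 30 · 12 + 9
  12 = 1 · 9 + 3
  9 = 3 · 3 + 0
gcd(750, 381) = 3.
Track Bezout coefficients alongside the remainders: start with r₀ = 750 = a·1 + b·0 (s = 1, t = 0) and r₁ = 381 = a·0 + b·1 (s = 0, t = 1); each new remainder r_{k+1} = r_{k-1} − q_k·r_k inherits s_{k+1} = s_{k-1} − q_k·s_k, t_{k+1} = t_{k-1} − q_k·t_k, so r_k = a·s_k + b·t_k at every step:
  q = 1: r = 369, s = 1 − 1·0 = 1, t = 0 − 1·1 = -1  (check: 750·1 + 381·(-1) = 369)
  q = 1: r = 12, s = 0 − 1·1 = -1, t = 1 − 1·(-1) = 2  (check: 750·(-1) + 381·2 = 12)
  q = 30: r = 9, s = 1 − 30·(-1) = 31, t = -1 − 30·2 = -61  (check: 750·31 + 381·(-61) = 9)
  q = 1: r = 3, s = -1 − 1·31 = -32, t = 2 − 1·(-61) = 63  (check: 750·(-32) + 381·63 = 3)
The row with r = 3 (the gcd) gives the Bezout coefficients s = -32, t = 63.
Result: 750 · (-32) + 381 · (63) = 3.

gcd(750, 381) = 3; s = -32, t = 63 (check: 750·(-32) + 381·63 = 3).


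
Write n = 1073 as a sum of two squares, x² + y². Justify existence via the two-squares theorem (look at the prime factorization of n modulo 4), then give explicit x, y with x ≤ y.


Step 1: Factor n = 1073 = 29 · 37.
Step 2: Check the mod-4 condition on each prime factor: 29 ≡ 1 (mod 4), exponent 1; 37 ≡ 1 (mod 4), exponent 1.
All primes ≡ 3 (mod 4) appear to even exponent (or don't appear), so by the two-squares theorem n IS expressible as a sum of two squares.
Step 3: Build a representation. Here n = 29 · 37 is a product of primes ≡ 1 (mod 4). Each prime p ≡ 1 (mod 4) is itself a sum of two squares; find a² by testing p − a² for a perfect square:
  29: 29 − 1² = 28, 29 − 2² = 25 = 5² ⇒ 29 = 2² + 5².
  37: 37 − 1² = 36 = 6² ⇒ 37 = 1² + 6².
  Combine using the Brahmagupta–Fibonacci identity (a² + b²)(c² + d²) = (ac − bd)² + (ad + bc)² = (ac + bd)² + (ad − bc)²:
  29 · 37 = 1073: from (2² + 5²)(1² + 6²), take (2·1 − 5·6, 2·6 + 5·1) = (2 − 30, 12 + 5) = (-28, 17); dropping signs (only squares matter) gives (28, 17); check 28² + 17² = 784 + 289 = 1073 ✓.
Step 4: Order so x ≤ y and verify: 17² + 28² = 289 + 784 = 1073 = n. ✓

n = 1073 = 17² + 28² (one valid representation with x ≤ y).


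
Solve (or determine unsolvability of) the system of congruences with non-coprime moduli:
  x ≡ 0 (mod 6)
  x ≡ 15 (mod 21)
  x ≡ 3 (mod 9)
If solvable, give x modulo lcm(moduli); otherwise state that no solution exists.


Moduli 6, 21, 9 are not pairwise coprime, so CRT works modulo lcm(m_i) when all pairwise compatibility conditions hold.
Pairwise compatibility: gcd(m_i, m_j) must divide a_i - a_j for every pair.
Merge one congruence at a time:
  Start: x ≡ 0 (mod 6).
  Combine with x ≡ 15 (mod 21): gcd(6, 21) = 3; 15 - 0 = 15, which IS divisible by 3, so compatible.
    Write x = 0 + 6·t and substitute into x ≡ 15 (mod 21): 6·t ≡ 15 − 0 = 15 (mod 21).
    Divide the congruence (and modulus) by g = 3: 2·t ≡ 5 (mod 7).
    The inverse of 2 mod 7 is 4 (since 2·4 = 8 = 1·7 + 1), so t ≡ 4·5 = 20 ≡ 6 (mod 7).
    Then x = 0 + 6·6 = 36, valid modulo lcm(6, 21) = 42: x ≡ 36 (mod 42).
  Combine with x ≡ 3 (mod 9): gcd(42, 9) = 3; 3 - 36 = -33, which IS divisible by 3, so compatible.
    Write x = 36 + 42·t and substitute into x ≡ 3 (mod 9): 42·t ≡ 3 − 36 = -33 (mod 9).
    Divide the congruence (and modulus) by g = 3: 14·t ≡ -11 (mod 3).
    Reduce coefficients mod 3: 2·t ≡ 1 (mod 3).
    The inverse of 2 mod 3 is 2 (since 2·2 = 4 = 1·3 + 1), so t ≡ 2·1 = 2 ≡ 2 (mod 3).
    Then x = 36 + 42·2 = 120, valid modulo lcm(42, 9) = 126: x ≡ 120 (mod 126).
Verify: 120 mod 6 = 0, 120 mod 21 = 15, 120 mod 9 = 3.

x ≡ 120 (mod 126).


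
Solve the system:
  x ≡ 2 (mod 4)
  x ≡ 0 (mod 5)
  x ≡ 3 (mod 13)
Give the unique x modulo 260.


Moduli 4, 5, 13 are pairwise coprime; by CRT there is a unique solution modulo M = 4 · 5 · 13 = 260.
Solve pairwise, accumulating the modulus:
  Start with x ≡ 2 (mod 4).
  Combine with x ≡ 0 (mod 5): since gcd(4, 5) = 1, we get a unique residue mod 20.
    Write x = 2 + 4·t and substitute into x ≡ 0 (mod 5): 4·t ≡ 0 − 2 = -2 (mod 5).
    Reduce coefficients mod 5: 4·t ≡ 3 (mod 5).
    The inverse of 4 mod 5 is 4 (since 4·4 = 16 = 3·5 + 1), so t ≡ 4·3 = 12 ≡ 2 (mod 5).
    Then x = 2 + 4·2 = 10, valid modulo lcm(4, 5) = 20: x ≡ 10 (mod 20).
  Combine with x ≡ 3 (mod 13): since gcd(20, 13) = 1, we get a unique residue mod 260.
    Write x = 10 + 20·t and substitute into x ≡ 3 (mod 13): 20·t ≡ 3 − 10 = -7 (mod 13).
    Reduce coefficients mod 13: 7·t ≡ 6 (mod 13).
    The inverse of 7 mod 13 is 2 (since 7·2 = 14 = 1·13 + 1), so t ≡ 2·6 = 12 ≡ 12 (mod 13).
    Then x = 10 + 20·12 = 250, valid modulo lcm(20, 13) = 260: x ≡ 250 (mod 260).
Verify: 250 mod 4 = 2 ✓, 250 mod 5 = 0 ✓, 250 mod 13 = 3 ✓.

x ≡ 250 (mod 260).


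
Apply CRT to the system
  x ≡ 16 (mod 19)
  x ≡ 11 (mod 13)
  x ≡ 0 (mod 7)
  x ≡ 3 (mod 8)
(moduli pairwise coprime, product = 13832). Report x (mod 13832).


Product of moduli M = 19 · 13 · 7 · 8 = 13832.
Merge one congruence at a time:
  Start: x ≡ 16 (mod 19).
  Combine with x ≡ 11 (mod 13); new modulus lcm = 247.
    Write x = 16 + 19·t and substitute into x ≡ 11 (mod 13): 19·t ≡ 11 − 16 = -5 (mod 13).
    Reduce coefficients mod 13: 6·t ≡ 8 (mod 13).
    The inverse of 6 mod 13 is 11 (since 6·11 = 66 = 5·13 + 1), so t ≡ 11·8 = 88 ≡ 10 (mod 13).
    Then x = 16 + 19·10 = 206, valid modulo lcm(19, 13) = 247: x ≡ 206 (mod 247).
  Combine with x ≡ 0 (mod 7); new modulus lcm = 1729.
    Write x = 206 + 247·t and substitute into x ≡ 0 (mod 7): 247·t ≡ 0 − 206 = -206 (mod 7).
    Reduce coefficients mod 7: 2·t ≡ 4 (mod 7).
    The inverse of 2 mod 7 is 4 (since 2·4 = 8 = 1·7 + 1), so t ≡ 4·4 = 16 ≡ 2 (mod 7).
    Then x = 206 + 247·2 = 700, valid modulo lcm(247, 7) = 1729: x ≡ 700 (mod 1729).
  Combine with x ≡ 3 (mod 8); new modulus lcm = 13832.
    Write x = 700 + 1729·t and substitute into x ≡ 3 (mod 8): 1729·t ≡ 3 − 700 = -697 (mod 8).
    Reduce coefficients mod 8: 1·t ≡ 7 (mod 8).
    So t ≡ 7 (mod 8).
    Then x = 700 + 1729·7 = 12803, valid modulo lcm(1729, 8) = 13832: x ≡ 12803 (mod 13832).
Verify against each original: 12803 mod 19 = 16, 12803 mod 13 = 11, 12803 mod 7 = 0, 12803 mod 8 = 3.

x ≡ 12803 (mod 13832).


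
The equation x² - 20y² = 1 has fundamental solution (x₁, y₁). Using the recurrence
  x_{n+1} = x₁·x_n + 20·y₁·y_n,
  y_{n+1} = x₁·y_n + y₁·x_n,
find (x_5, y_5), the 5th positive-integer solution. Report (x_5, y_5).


Step 1: Find the fundamental solution (x₁, y₁) of x² - 20y² = 1.
  Expand √20 as a continued fraction. a₀ = ⌊√20⌋ = 4; iterate m_{k+1} = d_k·a_k − m_k, d_{k+1} = (20 − m_{k+1}²)/d_k, a_{k+1} = ⌊(a₀ + m_{k+1})/d_{k+1}⌋ (starting m₀ = 0, d₀ = 1), with convergents p_k = a_k·p_{k-1} + p_{k-2}, q_k = a_k·q_{k-1} + q_{k-2} (p₋₁ = 1, q₋₁ = 0):
  k = 0: a₀ = 4; p₀/q₀ = 4/1; p₀² − 20·q₀² = 16 − 20 = -4.
  k = 1: m = 4, d = 4, a = ⌊(4 + 4)/4⌋ = 2; p/q = (2·4 + 1)/(2·1 + 0) = 9/2; p² − 20·q² = 81 − 80 = 1.
  The first convergent with p² − 20·q² = 1 gives the fundamental solution (x₁, y₁) = (9, 2).
Step 2: Apply the recurrence (x_{n+1}, y_{n+1}) = (x₁x_n + 20y₁y_n, x₁y_n + y₁x_n) repeatedly.
  From (x_1, y_1) = (9, 2): x_2 = 9·9 + 20·2·2 = 161; y_2 = 9·2 + 2·9 = 36.
  From (x_2, y_2) = (161, 36): x_3 = 9·161 + 20·2·36 = 2889; y_3 = 9·36 + 2·161 = 646.
  From (x_3, y_3) = (2889, 646): x_4 = 9·2889 + 20·2·646 = 51841; y_4 = 9·646 + 2·2889 = 11592.
  From (x_4, y_4) = (51841, 11592): x_5 = 9·51841 + 20·2·11592 = 930249; y_5 = 9·11592 + 2·51841 = 208010.
Step 3: Verify x_5² - 20·y_5² = 865363202001 - 865363202000 = 1 (should be 1). ✓

(x_1, y_1) = (9, 2); (x_5, y_5) = (930249, 208010).


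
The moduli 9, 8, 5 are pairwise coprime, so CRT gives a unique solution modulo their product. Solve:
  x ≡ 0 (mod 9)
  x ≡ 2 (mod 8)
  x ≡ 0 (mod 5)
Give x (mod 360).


Moduli 9, 8, 5 are pairwise coprime; by CRT there is a unique solution modulo M = 9 · 8 · 5 = 360.
Solve pairwise, accumulating the modulus:
  Start with x ≡ 0 (mod 9).
  Combine with x ≡ 2 (mod 8): since gcd(9, 8) = 1, we get a unique residue mod 72.
    Write x = 0 + 9·t and substitute into x ≡ 2 (mod 8): 9·t ≡ 2 − 0 = 2 (mod 8).
    Reduce coefficients mod 8: 1·t ≡ 2 (mod 8).
    So t ≡ 2 (mod 8).
    Then x = 0 + 9·2 = 18, valid modulo lcm(9, 8) = 72: x ≡ 18 (mod 72).
  Combine with x ≡ 0 (mod 5): since gcd(72, 5) = 1, we get a unique residue mod 360.
    Write x = 18 + 72·t and substitute into x ≡ 0 (mod 5): 72·t ≡ 0 − 18 = -18 (mod 5).
    Reduce coefficients mod 5: 2·t ≡ 2 (mod 5).
    The inverse of 2 mod 5 is 3 (since 2·3 = 6 = 1·5 + 1), so t ≡ 3·2 = 6 ≡ 1 (mod 5).
    Then x = 18 + 72·1 = 90, valid modulo lcm(72, 5) = 360: x ≡ 90 (mod 360).
Verify: 90 mod 9 = 0 ✓, 90 mod 8 = 2 ✓, 90 mod 5 = 0 ✓.

x ≡ 90 (mod 360).


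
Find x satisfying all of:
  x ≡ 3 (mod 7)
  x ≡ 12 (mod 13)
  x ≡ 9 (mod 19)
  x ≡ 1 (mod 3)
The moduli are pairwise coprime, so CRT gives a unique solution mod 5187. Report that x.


Product of moduli M = 7 · 13 · 19 · 3 = 5187.
Merge one congruence at a time:
  Start: x ≡ 3 (mod 7).
  Combine with x ≡ 12 (mod 13); new modulus lcm = 91.
    Write x = 3 + 7·t and substitute into x ≡ 12 (mod 13): 7·t ≡ 12 − 3 = 9 (mod 13).
    The inverse of 7 mod 13 is 2 (since 7·2 = 14 = 1·13 + 1), so t ≡ 2·9 = 18 ≡ 5 (mod 13).
    Then x = 3 + 7·5 = 38, valid modulo lcm(7, 13) = 91: x ≡ 38 (mod 91).
  Combine with x ≡ 9 (mod 19); new modulus lcm = 1729.
    Write x = 38 + 91·t and substitute into x ≡ 9 (mod 19): 91·t ≡ 9 − 38 = -29 (mod 19).
    Reduce coefficients mod 19: 15·t ≡ 9 (mod 19).
    The inverse of 15 mod 19 is 14 (since 15·14 = 210 = 11·19 + 1), so t ≡ 14·9 = 126 ≡ 12 (mod 19).
    Then x = 38 + 91·12 = 1130, valid modulo lcm(91, 19) = 1729: x ≡ 1130 (mod 1729).
  Combine with x ≡ 1 (mod 3); new modulus lcm = 5187.
    Write x = 1130 + 1729·t and substitute into x ≡ 1 (mod 3): 1729·t ≡ 1 − 1130 = -1129 (mod 3).
    Reduce coefficients mod 3: 1·t ≡ 2 (mod 3).
    So t ≡ 2 (mod 3).
    Then x = 1130 + 1729·2 = 4588, valid modulo lcm(1729, 3) = 5187: x ≡ 4588 (mod 5187).
Verify against each original: 4588 mod 7 = 3, 4588 mod 13 = 12, 4588 mod 19 = 9, 4588 mod 3 = 1.

x ≡ 4588 (mod 5187).


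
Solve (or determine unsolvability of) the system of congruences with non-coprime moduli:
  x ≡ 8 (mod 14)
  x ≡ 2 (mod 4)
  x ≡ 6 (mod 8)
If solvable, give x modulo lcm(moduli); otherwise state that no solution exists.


Moduli 14, 4, 8 are not pairwise coprime, so CRT works modulo lcm(m_i) when all pairwise compatibility conditions hold.
Pairwise compatibility: gcd(m_i, m_j) must divide a_i - a_j for every pair.
Merge one congruence at a time:
  Start: x ≡ 8 (mod 14).
  Combine with x ≡ 2 (mod 4): gcd(14, 4) = 2; 2 - 8 = -6, which IS divisible by 2, so compatible.
    Write x = 8 + 14·t and substitute into x ≡ 2 (mod 4): 14·t ≡ 2 − 8 = -6 (mod 4).
    Divide the congruence (and modulus) by g = 2: 7·t ≡ -3 (mod 2).
    Reduce coefficients mod 2: 1·t ≡ 1 (mod 2).
    So t ≡ 1 (mod 2).
    Then x = 8 + 14·1 = 22, valid modulo lcm(14, 4) = 28: x ≡ 22 (mod 28).
  Combine with x ≡ 6 (mod 8): gcd(28, 8) = 4; 6 - 22 = -16, which IS divisible by 4, so compatible.
    Write x = 22 + 28·t and substitute into x ≡ 6 (mod 8): 28·t ≡ 6 − 22 = -16 (mod 8).
    Divide the congruence (and modulus) by g = 4: 7·t ≡ -4 (mod 2).
    Reduce coefficients mod 2: 1·t ≡ 0 (mod 2).
    So t ≡ 0 (mod 2).
    Then x = 22 + 28·0 = 22, valid modulo lcm(28, 8) = 56: x ≡ 22 (mod 56).
Verify: 22 mod 14 = 8, 22 mod 4 = 2, 22 mod 8 = 6.

x ≡ 22 (mod 56).
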